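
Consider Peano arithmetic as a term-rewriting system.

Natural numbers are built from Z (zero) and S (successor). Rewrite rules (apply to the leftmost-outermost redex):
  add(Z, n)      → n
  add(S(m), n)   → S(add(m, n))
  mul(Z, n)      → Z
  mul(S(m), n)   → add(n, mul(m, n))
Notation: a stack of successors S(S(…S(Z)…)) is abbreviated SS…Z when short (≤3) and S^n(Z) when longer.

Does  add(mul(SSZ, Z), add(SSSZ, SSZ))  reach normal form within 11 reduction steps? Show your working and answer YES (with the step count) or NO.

  start: add(mul(SSZ, Z), add(SSSZ, SSZ))
  [1] add(add(Z, mul(SZ, Z)), add(SSSZ, SSZ))
  [2] add(mul(SZ, Z), add(SSSZ, SSZ))
  [3] add(add(Z, mul(Z, Z)), add(SSSZ, SSZ))
  [4] add(mul(Z, Z), add(SSSZ, SSZ))
  [5] add(Z, add(SSSZ, SSZ))
  [6] add(SSSZ, SSZ)
  [7] S(add(SSZ, SSZ))
  [8] S(S(add(SZ, SSZ)))
  [9] S(S(S(add(Z, SSZ))))
  [10] S^5(Z)

Answer: YES — reaches normal form S^5(Z) in 10 ≤ 11 steps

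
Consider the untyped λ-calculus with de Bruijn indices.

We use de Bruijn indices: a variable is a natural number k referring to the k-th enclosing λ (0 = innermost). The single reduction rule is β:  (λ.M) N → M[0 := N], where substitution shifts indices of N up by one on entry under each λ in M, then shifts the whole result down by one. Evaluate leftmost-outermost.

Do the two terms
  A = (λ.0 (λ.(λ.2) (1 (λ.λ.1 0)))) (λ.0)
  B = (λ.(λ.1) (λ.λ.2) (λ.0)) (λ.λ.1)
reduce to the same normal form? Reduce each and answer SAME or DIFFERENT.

Term A:
  start: (λ.0 (λ.(λ.2) (1 (λ.λ.1 0)))) (λ.0)
  step 1: (λ.0) (λ.(λ.λ.0) ((λ.0) (λ.λ.1 0)))
  step 2: λ.(λ.λ.0) ((λ.0) (λ.λ.1 0))
  step 3: λ.λ.0

Term B:
  start: (λ.(λ.1) (λ.λ.2) (λ.0)) (λ.λ.1)
  step 1: (λ.λ.λ.1) (λ.λ.λ.λ.1) (λ.0)
  step 2: (λ.λ.1) (λ.0)
  step 3: λ.λ.0

Answer: SAME — A ⇓ λ.λ.0, B ⇓ λ.λ.0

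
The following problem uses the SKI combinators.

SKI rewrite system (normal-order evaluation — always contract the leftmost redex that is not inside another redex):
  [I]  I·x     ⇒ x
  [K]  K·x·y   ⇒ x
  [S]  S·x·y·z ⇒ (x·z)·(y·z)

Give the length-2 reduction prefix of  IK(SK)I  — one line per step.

Answer: after 2 steps: SK

Derivation:
  start: IK(SK)I
  step 1: K(SK)I
  step 2: SK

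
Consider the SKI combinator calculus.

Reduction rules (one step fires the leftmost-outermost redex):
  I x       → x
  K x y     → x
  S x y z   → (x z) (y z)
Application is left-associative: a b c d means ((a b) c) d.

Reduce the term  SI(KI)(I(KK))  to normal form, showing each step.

  start: SI(KI)(I(KK))
  →1  I(I(KK))(KI(I(KK)))
  →2  I(KK)(KI(I(KK)))
  →3  KK(KI(I(KK)))
  →4  K

Answer: normal form = K  (in 4 steps)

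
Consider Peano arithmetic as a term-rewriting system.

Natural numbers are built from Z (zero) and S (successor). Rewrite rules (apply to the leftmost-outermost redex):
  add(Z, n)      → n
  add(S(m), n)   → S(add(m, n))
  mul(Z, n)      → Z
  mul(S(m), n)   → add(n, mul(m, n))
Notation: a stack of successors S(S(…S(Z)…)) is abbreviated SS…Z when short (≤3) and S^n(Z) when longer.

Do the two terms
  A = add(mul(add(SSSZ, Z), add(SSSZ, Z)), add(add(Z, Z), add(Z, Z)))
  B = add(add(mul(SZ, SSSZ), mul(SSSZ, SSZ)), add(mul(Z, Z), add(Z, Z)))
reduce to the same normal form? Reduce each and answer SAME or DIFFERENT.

Answer: SAME — A ⇓ S^9(Z), B ⇓ S^9(Z)

Working:
Term A:
  start: add(mul(add(SSSZ, Z), add(SSSZ, Z)), add(add(Z, Z), add(Z, Z)))
  →1  add(mul(S(add(SSZ, Z)), add(SSSZ, Z)), add(add(Z, Z), add(Z, Z)))
  →2  add(add(add(SSSZ, Z), mul(add(SSZ, Z), add(SSSZ, Z))), add(add(Z, Z), add(Z, Z)))
  →3  add(add(S(add(SSZ, Z)), mul(add(SSZ, Z), add(SSSZ, Z))), add(add(Z, Z), add(Z, Z)))
  →4  add(S(add(add(SSZ, Z), mul(add(SSZ, Z), add(SSSZ, Z)))), add(add(Z, Z), add(Z, Z)))
  →5  S(add(add(add(SSZ, Z), mul(add(SSZ, Z), add(SSSZ, Z))), add(add(Z, Z), add(Z, Z))))
  →6  S(add(add(S(add(SZ, Z)), mul(add(SSZ, Z), add(SSSZ, Z))), add(add(Z, Z), add(Z, Z))))
  →7  S(add(S(add(add(SZ, Z), mul(add(SSZ, Z), add(SSSZ, Z)))), add(add(Z, Z), add(Z, Z))))
  →8  S(S(add(add(add(SZ, Z), mul(add(SSZ, Z), add(SSSZ, Z))), add(add(Z, Z), add(Z, Z)))))
  →9  S(S(add(add(S(add(Z, Z)), mul(add(SSZ, Z), add(SSSZ, Z))), add(add(Z, Z), add(Z, Z)))))
  →10  S(S(add(S(add(add(Z, Z), mul(add(SSZ, Z), add(SSSZ, Z)))), add(add(Z, Z), add(Z, Z)))))
  →11  S(S(S(add(add(add(Z, Z), mul(add(SSZ, Z), add(SSSZ, Z))), add(add(Z, Z), add(Z, Z))))))
  →12  S(S(S(add(add(Z, mul(add(SSZ, Z), add(SSSZ, Z))), add(add(Z, Z), add(Z, Z))))))
  →13  S(S(S(add(mul(add(SSZ, Z), add(SSSZ, Z)), add(add(Z, Z), add(Z, Z))))))
  →14  S(S(S(add(mul(S(add(SZ, Z)), add(SSSZ, Z)), add(add(Z, Z), add(Z, Z))))))
  →15  S(S(S(add(add(add(SSSZ, Z), mul(add(SZ, Z), add(SSSZ, Z))), add(add(Z, Z), add(Z, Z))))))
  →16  S(S(S(add(add(S(add(SSZ, Z)), mul(add(SZ, Z), add(SSSZ, Z))), add(add(Z, Z), add(Z, Z))))))
  →17  S(S(S(add(S(add(add(SSZ, Z), mul(add(SZ, Z), add(SSSZ, Z)))), add(add(Z, Z), add(Z, Z))))))
  →18  S(S(S(S(add(add(add(SSZ, Z), mul(add(SZ, Z), add(SSSZ, Z))), add(add(Z, Z), add(Z, Z)))))))
  →19  S(S(S(S(add(add(S(add(SZ, Z)), mul(add(SZ, Z), add(SSSZ, Z))), add(add(Z, Z), add(Z, Z)))))))
  →20  S(S(S(S(add(S(add(add(SZ, Z), mul(add(SZ, Z), add(SSSZ, Z)))), add(add(Z, Z), add(Z, Z)))))))
  →21  S(S(S(S(S(add(add(add(SZ, Z), mul(add(SZ, Z), add(SSSZ, Z))), add(add(Z, Z), add(Z, Z))))))))
  →22  S(S(S(S(S(add(add(S(add(Z, Z)), mul(add(SZ, Z), add(SSSZ, Z))), add(add(Z, Z), add(Z, Z))))))))
  →23  S(S(S(S(S(add(S(add(add(Z, Z), mul(add(SZ, Z), add(SSSZ, Z)))), add(add(Z, Z), add(Z, Z))))))))
  →24  S(S(S(S(S(S(add(add(add(Z, Z), mul(add(SZ, Z), add(SSSZ, Z))), add(add(Z, Z), add(Z, Z)))))))))
  →25  S(S(S(S(S(S(add(add(Z, mul(add(SZ, Z), add(SSSZ, Z))), add(add(Z, Z), add(Z, Z)))))))))
  →26  S(S(S(S(S(S(add(mul(add(SZ, Z), add(SSSZ, Z)), add(add(Z, Z), add(Z, Z)))))))))
  →27  S(S(S(S(S(S(add(mul(S(add(Z, Z)), add(SSSZ, Z)), add(add(Z, Z), add(Z, Z)))))))))
  →28  S(S(S(S(S(S(add(add(add(SSSZ, Z), mul(add(Z, Z), add(SSSZ, Z))), add(add(Z, Z), add(Z, Z)))))))))
  →29  S(S(S(S(S(S(add(add(S(add(SSZ, Z)), mul(add(Z, Z), add(SSSZ, Z))), add(add(Z, Z), add(Z, Z)))))))))
  →30  S(S(S(S(S(S(add(S(add(add(SSZ, Z), mul(add(Z, Z), add(SSSZ, Z)))), add(add(Z, Z), add(Z, Z)))))))))
  →31  S(S(S(S(S(S(S(add(add(add(SSZ, Z), mul(add(Z, Z), add(SSSZ, Z))), add(add(Z, Z), add(Z, Z))))))))))
  →32  S(S(S(S(S(S(S(add(add(S(add(SZ, Z)), mul(add(Z, Z), add(SSSZ, Z))), add(add(Z, Z), add(Z, Z))))))))))
  →33  S(S(S(S(S(S(S(add(S(add(add(SZ, Z), mul(add(Z, Z), add(SSSZ, Z)))), add(add(Z, Z), add(Z, Z))))))))))
  →34  S(S(S(S(S(S(S(S(add(add(add(SZ, Z), mul(add(Z, Z), add(SSSZ, Z))), add(add(Z, Z), add(Z, Z)))))))))))
  →35  S(S(S(S(S(S(S(S(add(add(S(add(Z, Z)), mul(add(Z, Z), add(SSSZ, Z))), add(add(Z, Z), add(Z, Z)))))))))))
  →36  S(S(S(S(S(S(S(S(add(S(add(add(Z, Z), mul(add(Z, Z), add(SSSZ, Z)))), add(add(Z, Z), add(Z, Z)))))))))))
  →37  S(S(S(S(S(S(S(S(S(add(add(add(Z, Z), mul(add(Z, Z), add(SSSZ, Z))), add(add(Z, Z), add(Z, Z))))))))))))
  →38  S(S(S(S(S(S(S(S(S(add(add(Z, mul(add(Z, Z), add(SSSZ, Z))), add(add(Z, Z), add(Z, Z))))))))))))
  →39  S(S(S(S(S(S(S(S(S(add(mul(add(Z, Z), add(SSSZ, Z)), add(add(Z, Z), add(Z, Z))))))))))))
  →40  S(S(S(S(S(S(S(S(S(add(mul(Z, add(SSSZ, Z)), add(add(Z, Z), add(Z, Z))))))))))))
  →41  S(S(S(S(S(S(S(S(S(add(Z, add(add(Z, Z), add(Z, Z))))))))))))
  →42  S(S(S(S(S(S(S(S(S(add(add(Z, Z), add(Z, Z)))))))))))
  →43  S(S(S(S(S(S(S(S(S(add(Z, add(Z, Z)))))))))))
  →44  S(S(S(S(S(S(S(S(S(add(Z, Z))))))))))
  →45  S^9(Z)

Term B:
  start: add(add(mul(SZ, SSSZ), mul(SSSZ, SSZ)), add(mul(Z, Z), add(Z, Z)))
  →1  add(add(add(SSSZ, mul(Z, SSSZ)), mul(SSSZ, SSZ)), add(mul(Z, Z), add(Z, Z)))
  →2  add(add(S(add(SSZ, mul(Z, SSSZ))), mul(SSSZ, SSZ)), add(mul(Z, Z), add(Z, Z)))
  →3  add(S(add(add(SSZ, mul(Z, SSSZ)), mul(SSSZ, SSZ))), add(mul(Z, Z), add(Z, Z)))
  →4  S(add(add(add(SSZ, mul(Z, SSSZ)), mul(SSSZ, SSZ)), add(mul(Z, Z), add(Z, Z))))
  →5  S(add(add(S(add(SZ, mul(Z, SSSZ))), mul(SSSZ, SSZ)), add(mul(Z, Z), add(Z, Z))))
  →6  S(add(S(add(add(SZ, mul(Z, SSSZ)), mul(SSSZ, SSZ))), add(mul(Z, Z), add(Z, Z))))
  →7  S(S(add(add(add(SZ, mul(Z, SSSZ)), mul(SSSZ, SSZ)), add(mul(Z, Z), add(Z, Z)))))
  →8  S(S(add(add(S(add(Z, mul(Z, SSSZ))), mul(SSSZ, SSZ)), add(mul(Z, Z), add(Z, Z)))))
  →9  S(S(add(S(add(add(Z, mul(Z, SSSZ)), mul(SSSZ, SSZ))), add(mul(Z, Z), add(Z, Z)))))
  →10  S(S(S(add(add(add(Z, mul(Z, SSSZ)), mul(SSSZ, SSZ)), add(mul(Z, Z), add(Z, Z))))))
  →11  S(S(S(add(add(mul(Z, SSSZ), mul(SSSZ, SSZ)), add(mul(Z, Z), add(Z, Z))))))
  →12  S(S(S(add(add(Z, mul(SSSZ, SSZ)), add(mul(Z, Z), add(Z, Z))))))
  →13  S(S(S(add(mul(SSSZ, SSZ), add(mul(Z, Z), add(Z, Z))))))
  →14  S(S(S(add(add(SSZ, mul(SSZ, SSZ)), add(mul(Z, Z), add(Z, Z))))))
  →15  S(S(S(add(S(add(SZ, mul(SSZ, SSZ))), add(mul(Z, Z), add(Z, Z))))))
  →16  S(S(S(S(add(add(SZ, mul(SSZ, SSZ)), add(mul(Z, Z), add(Z, Z)))))))
  →17  S(S(S(S(add(S(add(Z, mul(SSZ, SSZ))), add(mul(Z, Z), add(Z, Z)))))))
  →18  S(S(S(S(S(add(add(Z, mul(SSZ, SSZ)), add(mul(Z, Z), add(Z, Z))))))))
  →19  S(S(S(S(S(add(mul(SSZ, SSZ), add(mul(Z, Z), add(Z, Z))))))))
  →20  S(S(S(S(S(add(add(SSZ, mul(SZ, SSZ)), add(mul(Z, Z), add(Z, Z))))))))
  →21  S(S(S(S(S(add(S(add(SZ, mul(SZ, SSZ))), add(mul(Z, Z), add(Z, Z))))))))
  →22  S(S(S(S(S(S(add(add(SZ, mul(SZ, SSZ)), add(mul(Z, Z), add(Z, Z)))))))))
  →23  S(S(S(S(S(S(add(S(add(Z, mul(SZ, SSZ))), add(mul(Z, Z), add(Z, Z)))))))))
  →24  S(S(S(S(S(S(S(add(add(Z, mul(SZ, SSZ)), add(mul(Z, Z), add(Z, Z))))))))))
  →25  S(S(S(S(S(S(S(add(mul(SZ, SSZ), add(mul(Z, Z), add(Z, Z))))))))))
  →26  S(S(S(S(S(S(S(add(add(SSZ, mul(Z, SSZ)), add(mul(Z, Z), add(Z, Z))))))))))
  →27  S(S(S(S(S(S(S(add(S(add(SZ, mul(Z, SSZ))), add(mul(Z, Z), add(Z, Z))))))))))
  →28  S(S(S(S(S(S(S(S(add(add(SZ, mul(Z, SSZ)), add(mul(Z, Z), add(Z, Z)))))))))))
  →29  S(S(S(S(S(S(S(S(add(S(add(Z, mul(Z, SSZ))), add(mul(Z, Z), add(Z, Z)))))))))))
  →30  S(S(S(S(S(S(S(S(S(add(add(Z, mul(Z, SSZ)), add(mul(Z, Z), add(Z, Z))))))))))))
  →31  S(S(S(S(S(S(S(S(S(add(mul(Z, SSZ), add(mul(Z, Z), add(Z, Z))))))))))))
  →32  S(S(S(S(S(S(S(S(S(add(Z, add(mul(Z, Z), add(Z, Z))))))))))))
  →33  S(S(S(S(S(S(S(S(S(add(mul(Z, Z), add(Z, Z)))))))))))
  →34  S(S(S(S(S(S(S(S(S(add(Z, add(Z, Z)))))))))))
  →35  S(S(S(S(S(S(S(S(S(add(Z, Z))))))))))
  →36  S^9(Z)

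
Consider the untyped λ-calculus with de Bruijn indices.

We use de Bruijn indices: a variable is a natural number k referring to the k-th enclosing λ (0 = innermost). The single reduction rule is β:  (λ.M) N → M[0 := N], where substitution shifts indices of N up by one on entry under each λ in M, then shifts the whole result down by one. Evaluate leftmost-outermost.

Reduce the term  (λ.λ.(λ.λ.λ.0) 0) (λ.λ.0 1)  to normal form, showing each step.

Answer: normal form = λ.λ.λ.0  (in 2 steps)

Reduction:
  start: (λ.λ.(λ.λ.λ.0) 0) (λ.λ.0 1)
  step 1: λ.(λ.λ.λ.0) 0
  step 2: λ.λ.λ.0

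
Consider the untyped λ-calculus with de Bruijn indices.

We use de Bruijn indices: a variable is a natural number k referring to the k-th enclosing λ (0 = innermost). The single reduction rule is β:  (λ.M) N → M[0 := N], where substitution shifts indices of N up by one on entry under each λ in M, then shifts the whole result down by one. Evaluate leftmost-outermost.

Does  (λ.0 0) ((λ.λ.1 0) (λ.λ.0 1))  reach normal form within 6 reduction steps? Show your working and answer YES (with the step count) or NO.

Answer: YES — reaches normal form λ.0 (λ.λ.0 1) in 6 ≤ 6 steps

Working:
  start: (λ.0 0) ((λ.λ.1 0) (λ.λ.0 1))
  step 1: (λ.λ.1 0) (λ.λ.0 1) ((λ.λ.1 0) (λ.λ.0 1))
  step 2: (λ.(λ.λ.0 1) 0) ((λ.λ.1 0) (λ.λ.0 1))
  step 3: (λ.λ.0 1) ((λ.λ.1 0) (λ.λ.0 1))
  step 4: λ.0 ((λ.λ.1 0) (λ.λ.0 1))
  step 5: λ.0 (λ.(λ.λ.0 1) 0)
  step 6: λ.0 (λ.λ.0 1)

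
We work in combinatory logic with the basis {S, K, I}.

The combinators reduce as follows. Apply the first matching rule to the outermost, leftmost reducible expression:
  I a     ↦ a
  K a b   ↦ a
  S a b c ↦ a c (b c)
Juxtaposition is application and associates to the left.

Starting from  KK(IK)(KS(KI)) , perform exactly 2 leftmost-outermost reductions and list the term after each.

Answer: after 2 steps: KS

Derivation:
  start: KK(IK)(KS(KI))
  [1] K(KS(KI))
  [2] KS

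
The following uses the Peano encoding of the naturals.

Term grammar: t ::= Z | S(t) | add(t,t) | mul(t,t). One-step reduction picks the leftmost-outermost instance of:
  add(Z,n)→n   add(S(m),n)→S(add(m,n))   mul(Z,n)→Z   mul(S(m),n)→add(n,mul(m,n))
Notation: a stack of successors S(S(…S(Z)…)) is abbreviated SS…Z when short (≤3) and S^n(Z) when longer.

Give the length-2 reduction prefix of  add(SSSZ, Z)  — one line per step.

Answer: after 2 steps: S(S(add(SZ, Z)))

Derivation:
  start: add(SSSZ, Z)
  step 1: S(add(SSZ, Z))
  step 2: S(S(add(SZ, Z)))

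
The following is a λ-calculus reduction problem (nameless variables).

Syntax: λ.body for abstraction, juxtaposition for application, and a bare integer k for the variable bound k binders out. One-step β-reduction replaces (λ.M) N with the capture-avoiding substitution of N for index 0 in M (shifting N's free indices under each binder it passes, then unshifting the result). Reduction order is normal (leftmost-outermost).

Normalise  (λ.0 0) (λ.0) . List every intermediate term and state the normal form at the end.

  start: (λ.0 0) (λ.0)
  [1] (λ.0) (λ.0)
  [2] λ.0

Answer: normal form = λ.0  (in 2 steps)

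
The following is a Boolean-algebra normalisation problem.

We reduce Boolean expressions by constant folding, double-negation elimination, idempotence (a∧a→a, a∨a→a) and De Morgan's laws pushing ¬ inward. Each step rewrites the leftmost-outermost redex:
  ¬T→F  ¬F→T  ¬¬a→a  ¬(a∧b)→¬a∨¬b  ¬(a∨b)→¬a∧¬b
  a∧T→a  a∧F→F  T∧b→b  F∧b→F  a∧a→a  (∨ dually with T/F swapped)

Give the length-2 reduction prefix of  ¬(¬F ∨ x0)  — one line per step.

  start: ¬(¬F ∨ x0)
  [1] ¬¬F ∧ ¬x0
  [2] F ∧ ¬x0

Answer: after 2 steps: F ∧ ¬x0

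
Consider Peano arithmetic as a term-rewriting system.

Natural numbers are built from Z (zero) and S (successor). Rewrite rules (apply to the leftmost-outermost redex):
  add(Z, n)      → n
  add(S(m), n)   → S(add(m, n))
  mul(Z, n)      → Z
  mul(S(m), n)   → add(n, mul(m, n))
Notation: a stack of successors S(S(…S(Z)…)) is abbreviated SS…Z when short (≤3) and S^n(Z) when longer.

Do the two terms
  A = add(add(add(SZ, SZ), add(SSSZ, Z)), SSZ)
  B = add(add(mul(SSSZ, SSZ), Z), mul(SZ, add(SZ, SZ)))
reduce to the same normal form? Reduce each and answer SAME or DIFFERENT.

Term A:
  start: add(add(add(SZ, SZ), add(SSSZ, Z)), SSZ)
  [1] add(add(S(add(Z, SZ)), add(SSSZ, Z)), SSZ)
  [2] add(S(add(add(Z, SZ), add(SSSZ, Z))), SSZ)
  [3] S(add(add(add(Z, SZ), add(SSSZ, Z)), SSZ))
  [4] S(add(add(SZ, add(SSSZ, Z)), SSZ))
  [5] S(add(S(add(Z, add(SSSZ, Z))), SSZ))
  [6] S(S(add(add(Z, add(SSSZ, Z)), SSZ)))
  [7] S(S(add(add(SSSZ, Z), SSZ)))
  [8] S(S(add(S(add(SSZ, Z)), SSZ)))
  [9] S(S(S(add(add(SSZ, Z), SSZ))))
  [10] S(S(S(add(S(add(SZ, Z)), SSZ))))
  [11] S(S(S(S(add(add(SZ, Z), SSZ)))))
  [12] S(S(S(S(add(S(add(Z, Z)), SSZ)))))
  [13] S(S(S(S(S(add(add(Z, Z), SSZ))))))
  [14] S(S(S(S(S(add(Z, SSZ))))))
  [15] S^7(Z)

Term B:
  start: add(add(mul(SSSZ, SSZ), Z), mul(SZ, add(SZ, SZ)))
  [1] add(add(add(SSZ, mul(SSZ, SSZ)), Z), mul(SZ, add(SZ, SZ)))
  [2] add(add(S(add(SZ, mul(SSZ, SSZ))), Z), mul(SZ, add(SZ, SZ)))
  [3] add(S(add(add(SZ, mul(SSZ, SSZ)), Z)), mul(SZ, add(SZ, SZ)))
  [4] S(add(add(add(SZ, mul(SSZ, SSZ)), Z), mul(SZ, add(SZ, SZ))))
  [5] S(add(add(S(add(Z, mul(SSZ, SSZ))), Z), mul(SZ, add(SZ, SZ))))
  [6] S(add(S(add(add(Z, mul(SSZ, SSZ)), Z)), mul(SZ, add(SZ, SZ))))
  [7] S(S(add(add(add(Z, mul(SSZ, SSZ)), Z), mul(SZ, add(SZ, SZ)))))
  [8] S(S(add(add(mul(SSZ, SSZ), Z), mul(SZ, add(SZ, SZ)))))
  [9] S(S(add(add(add(SSZ, mul(SZ, SSZ)), Z), mul(SZ, add(SZ, SZ)))))
  [10] S(S(add(add(S(add(SZ, mul(SZ, SSZ))), Z), mul(SZ, add(SZ, SZ)))))
  [11] S(S(add(S(add(add(SZ, mul(SZ, SSZ)), Z)), mul(SZ, add(SZ, SZ)))))
  [12] S(S(S(add(add(add(SZ, mul(SZ, SSZ)), Z), mul(SZ, add(SZ, SZ))))))
  [13] S(S(S(add(add(S(add(Z, mul(SZ, SSZ))), Z), mul(SZ, add(SZ, SZ))))))
  [14] S(S(S(add(S(add(add(Z, mul(SZ, SSZ)), Z)), mul(SZ, add(SZ, SZ))))))
  [15] S(S(S(S(add(add(add(Z, mul(SZ, SSZ)), Z), mul(SZ, add(SZ, SZ)))))))
  [16] S(S(S(S(add(add(mul(SZ, SSZ), Z), mul(SZ, add(SZ, SZ)))))))
  [17] S(S(S(S(add(add(add(SSZ, mul(Z, SSZ)), Z), mul(SZ, add(SZ, SZ)))))))
  [18] S(S(S(S(add(add(S(add(SZ, mul(Z, SSZ))), Z), mul(SZ, add(SZ, SZ)))))))
  [19] S(S(S(S(add(S(add(add(SZ, mul(Z, SSZ)), Z)), mul(SZ, add(SZ, SZ)))))))
  [20] S(S(S(S(S(add(add(add(SZ, mul(Z, SSZ)), Z), mul(SZ, add(SZ, SZ))))))))
  [21] S(S(S(S(S(add(add(S(add(Z, mul(Z, SSZ))), Z), mul(SZ, add(SZ, SZ))))))))
  [22] S(S(S(S(S(add(S(add(add(Z, mul(Z, SSZ)), Z)), mul(SZ, add(SZ, SZ))))))))
  [23] S(S(S(S(S(S(add(add(add(Z, mul(Z, SSZ)), Z), mul(SZ, add(SZ, SZ)))))))))
  [24] S(S(S(S(S(S(add(add(mul(Z, SSZ), Z), mul(SZ, add(SZ, SZ)))))))))
  [25] S(S(S(S(S(S(add(add(Z, Z), mul(SZ, add(SZ, SZ)))))))))
  [26] S(S(S(S(S(S(add(Z, mul(SZ, add(SZ, SZ)))))))))
  [27] S(S(S(S(S(S(mul(SZ, add(SZ, SZ))))))))
  [28] S(S(S(S(S(S(add(add(SZ, SZ), mul(Z, add(SZ, SZ)))))))))
  [29] S(S(S(S(S(S(add(S(add(Z, SZ)), mul(Z, add(SZ, SZ)))))))))
  [30] S(S(S(S(S(S(S(add(add(Z, SZ), mul(Z, add(SZ, SZ))))))))))
  [31] S(S(S(S(S(S(S(add(SZ, mul(Z, add(SZ, SZ))))))))))
  [32] S(S(S(S(S(S(S(S(add(Z, mul(Z, add(SZ, SZ)))))))))))
  [33] S(S(S(S(S(S(S(S(mul(Z, add(SZ, SZ))))))))))
  [34] S^8(Z)

Answer: DIFFERENT — A ⇓ S^7(Z), B ⇓ S^8(Z)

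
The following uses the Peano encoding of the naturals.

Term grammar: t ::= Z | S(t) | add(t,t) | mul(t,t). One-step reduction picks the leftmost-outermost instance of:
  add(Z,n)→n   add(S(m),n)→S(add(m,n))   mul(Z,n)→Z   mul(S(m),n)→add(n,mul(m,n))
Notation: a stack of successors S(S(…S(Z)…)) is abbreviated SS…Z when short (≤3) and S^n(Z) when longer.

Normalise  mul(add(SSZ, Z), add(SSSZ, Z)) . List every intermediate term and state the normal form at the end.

Answer: normal form = S^6(Z)  (in 22 steps)

Reduction:
  start: mul(add(SSZ, Z), add(SSSZ, Z))
  [1] mul(S(add(SZ, Z)), add(SSSZ, Z))
  [2] add(add(SSSZ, Z), mul(add(SZ, Z), add(SSSZ, Z)))
  [3] add(S(add(SSZ, Z)), mul(add(SZ, Z), add(SSSZ, Z)))
  [4] S(add(add(SSZ, Z), mul(add(SZ, Z), add(SSSZ, Z))))
  [5] S(add(S(add(SZ, Z)), mul(add(SZ, Z), add(SSSZ, Z))))
  [6] S(S(add(add(SZ, Z), mul(add(SZ, Z), add(SSSZ, Z)))))
  [7] S(S(add(S(add(Z, Z)), mul(add(SZ, Z), add(SSSZ, Z)))))
  [8] S(S(S(add(add(Z, Z), mul(add(SZ, Z), add(SSSZ, Z))))))
  [9] S(S(S(add(Z, mul(add(SZ, Z), add(SSSZ, Z))))))
  [10] S(S(S(mul(add(SZ, Z), add(SSSZ, Z)))))
  [11] S(S(S(mul(S(add(Z, Z)), add(SSSZ, Z)))))
  [12] S(S(S(add(add(SSSZ, Z), mul(add(Z, Z), add(SSSZ, Z))))))
  [13] S(S(S(add(S(add(SSZ, Z)), mul(add(Z, Z), add(SSSZ, Z))))))
  [14] S(S(S(S(add(add(SSZ, Z), mul(add(Z, Z), add(SSSZ, Z)))))))
  [15] S(S(S(S(add(S(add(SZ, Z)), mul(add(Z, Z), add(SSSZ, Z)))))))
  [16] S(S(S(S(S(add(add(SZ, Z), mul(add(Z, Z), add(SSSZ, Z))))))))
  [17] S(S(S(S(S(add(S(add(Z, Z)), mul(add(Z, Z), add(SSSZ, Z))))))))
  [18] S(S(S(S(S(S(add(add(Z, Z), mul(add(Z, Z), add(SSSZ, Z)))))))))
  [19] S(S(S(S(S(S(add(Z, mul(add(Z, Z), add(SSSZ, Z)))))))))
  [20] S(S(S(S(S(S(mul(add(Z, Z), add(SSSZ, Z))))))))
  [21] S(S(S(S(S(S(mul(Z, add(SSSZ, Z))))))))
  [22] S^6(Z)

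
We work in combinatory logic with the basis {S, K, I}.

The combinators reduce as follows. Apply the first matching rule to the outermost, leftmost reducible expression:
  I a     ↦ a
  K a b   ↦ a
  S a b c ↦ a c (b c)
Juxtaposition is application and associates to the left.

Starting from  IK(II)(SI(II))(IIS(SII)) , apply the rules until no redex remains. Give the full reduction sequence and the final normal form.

  start: IK(II)(SI(II))(IIS(SII))
  →1  K(II)(SI(II))(IIS(SII))
  →2  II(IIS(SII))
  →3  I(IIS(SII))
  →4  IIS(SII)
  →5  IS(SII)
  →6  S(SII)

Answer: normal form = S(SII)  (in 6 steps)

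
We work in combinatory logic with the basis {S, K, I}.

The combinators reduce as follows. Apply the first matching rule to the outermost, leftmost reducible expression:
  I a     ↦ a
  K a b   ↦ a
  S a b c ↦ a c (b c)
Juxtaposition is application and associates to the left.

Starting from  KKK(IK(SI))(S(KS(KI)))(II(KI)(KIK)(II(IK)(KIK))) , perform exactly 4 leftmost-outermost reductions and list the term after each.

Answer: after 4 steps: SI

Reduction:
  start: KKK(IK(SI))(S(KS(KI)))(II(KI)(KIK)(II(IK)(KIK)))
  [1] K(IK(SI))(S(KS(KI)))(II(KI)(KIK)(II(IK)(KIK)))
  [2] IK(SI)(II(KI)(KIK)(II(IK)(KIK)))
  [3] K(SI)(II(KI)(KIK)(II(IK)(KIK)))
  [4] SI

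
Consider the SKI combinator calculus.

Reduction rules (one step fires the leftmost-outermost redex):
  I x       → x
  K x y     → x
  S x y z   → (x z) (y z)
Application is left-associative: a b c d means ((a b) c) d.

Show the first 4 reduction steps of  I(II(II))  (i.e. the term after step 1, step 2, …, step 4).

Answer: after 4 steps: I

Working:
  start: I(II(II))
  step 1: II(II)
  step 2: I(II)
  step 3: II
  step 4: I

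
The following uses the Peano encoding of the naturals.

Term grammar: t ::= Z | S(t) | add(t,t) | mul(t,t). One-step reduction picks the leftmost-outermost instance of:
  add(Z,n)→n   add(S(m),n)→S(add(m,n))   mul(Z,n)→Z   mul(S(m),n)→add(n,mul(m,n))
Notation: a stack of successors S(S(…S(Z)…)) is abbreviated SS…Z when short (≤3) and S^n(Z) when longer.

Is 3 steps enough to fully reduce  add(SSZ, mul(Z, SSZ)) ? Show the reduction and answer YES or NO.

Answer: NO — after 3 steps the term is S(S(mul(Z, SSZ))), not yet normal

Reduction:
  start: add(SSZ, mul(Z, SSZ))
  [1] S(add(SZ, mul(Z, SSZ)))
  [2] S(S(add(Z, mul(Z, SSZ))))
  [3] S(S(mul(Z, SSZ)))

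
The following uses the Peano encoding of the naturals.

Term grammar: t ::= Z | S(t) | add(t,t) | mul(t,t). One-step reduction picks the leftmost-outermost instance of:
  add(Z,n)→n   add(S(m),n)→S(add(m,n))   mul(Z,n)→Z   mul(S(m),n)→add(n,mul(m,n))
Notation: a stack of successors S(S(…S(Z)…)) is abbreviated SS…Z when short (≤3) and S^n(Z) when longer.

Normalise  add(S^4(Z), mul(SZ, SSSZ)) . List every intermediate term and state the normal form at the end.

  start: add(S^4(Z), mul(SZ, SSSZ))
  step 1: S(add(SSSZ, mul(SZ, SSSZ)))
  step 2: S(S(add(SSZ, mul(SZ, SSSZ))))
  step 3: S(S(S(add(SZ, mul(SZ, SSSZ)))))
  step 4: S(S(S(S(add(Z, mul(SZ, SSSZ))))))
  step 5: S(S(S(S(mul(SZ, SSSZ)))))
  step 6: S(S(S(S(add(SSSZ, mul(Z, SSSZ))))))
  step 7: S(S(S(S(S(add(SSZ, mul(Z, SSSZ)))))))
  step 8: S(S(S(S(S(S(add(SZ, mul(Z, SSSZ))))))))
  step 9: S(S(S(S(S(S(S(add(Z, mul(Z, SSSZ)))))))))
  step 10: S(S(S(S(S(S(S(mul(Z, SSSZ))))))))
  step 11: S^7(Z)

Answer: normal form = S^7(Z)  (in 11 steps)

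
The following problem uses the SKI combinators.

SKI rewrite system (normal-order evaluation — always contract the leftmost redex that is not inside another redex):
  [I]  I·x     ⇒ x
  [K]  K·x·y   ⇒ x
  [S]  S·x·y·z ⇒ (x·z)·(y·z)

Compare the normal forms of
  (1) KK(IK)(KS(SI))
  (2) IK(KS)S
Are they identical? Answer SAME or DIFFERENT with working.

Answer: SAME — A ⇓ KS, B ⇓ KS

Reduction:
Term A:
  start: KK(IK)(KS(SI))
  step 1: K(KS(SI))
  step 2: KS

Term B:
  start: IK(KS)S
  step 1: K(KS)S
  step 2: KS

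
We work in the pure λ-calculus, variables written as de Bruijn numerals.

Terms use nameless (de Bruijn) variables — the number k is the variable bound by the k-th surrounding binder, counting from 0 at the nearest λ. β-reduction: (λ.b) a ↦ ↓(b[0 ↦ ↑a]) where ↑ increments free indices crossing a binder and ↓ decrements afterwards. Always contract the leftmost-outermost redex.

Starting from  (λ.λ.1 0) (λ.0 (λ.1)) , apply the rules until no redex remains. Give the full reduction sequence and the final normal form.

Answer: normal form = λ.0 (λ.1)  (in 2 steps)

Working:
  start: (λ.λ.1 0) (λ.0 (λ.1))
  [1] λ.(λ.0 (λ.1)) 0
  [2] λ.0 (λ.1)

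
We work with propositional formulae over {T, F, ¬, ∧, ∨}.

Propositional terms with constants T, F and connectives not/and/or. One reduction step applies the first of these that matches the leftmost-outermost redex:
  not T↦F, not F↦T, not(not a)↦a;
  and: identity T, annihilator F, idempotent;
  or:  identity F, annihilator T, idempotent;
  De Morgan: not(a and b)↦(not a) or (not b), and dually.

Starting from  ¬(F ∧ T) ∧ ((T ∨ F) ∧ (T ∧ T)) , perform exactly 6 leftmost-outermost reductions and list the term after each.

Answer: after 6 steps: T ∧ T

Working:
  start: ¬(F ∧ T) ∧ ((T ∨ F) ∧ (T ∧ T))
  →1  (¬F ∨ ¬T) ∧ ((T ∨ F) ∧ (T ∧ T))
  →2  (T ∨ ¬T) ∧ ((T ∨ F) ∧ (T ∧ T))
  →3  T ∧ ((T ∨ F) ∧ (T ∧ T))
  →4  (T ∨ F) ∧ (T ∧ T)
  →5  T ∧ (T ∧ T)
  →6  T ∧ T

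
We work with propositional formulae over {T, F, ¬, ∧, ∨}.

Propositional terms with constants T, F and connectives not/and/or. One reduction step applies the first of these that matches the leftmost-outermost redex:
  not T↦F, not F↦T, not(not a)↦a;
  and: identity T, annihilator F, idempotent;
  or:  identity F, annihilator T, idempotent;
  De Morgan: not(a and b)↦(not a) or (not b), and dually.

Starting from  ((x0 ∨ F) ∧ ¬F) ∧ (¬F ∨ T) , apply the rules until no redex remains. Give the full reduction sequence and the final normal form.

Answer: normal form = x0  (in 5 steps)

Reduction:
  start: ((x0 ∨ F) ∧ ¬F) ∧ (¬F ∨ T)
  →1  (x0 ∧ ¬F) ∧ (¬F ∨ T)
  →2  (x0 ∧ T) ∧ (¬F ∨ T)
  →3  x0 ∧ (¬F ∨ T)
  →4  x0 ∧ T
  →5  x0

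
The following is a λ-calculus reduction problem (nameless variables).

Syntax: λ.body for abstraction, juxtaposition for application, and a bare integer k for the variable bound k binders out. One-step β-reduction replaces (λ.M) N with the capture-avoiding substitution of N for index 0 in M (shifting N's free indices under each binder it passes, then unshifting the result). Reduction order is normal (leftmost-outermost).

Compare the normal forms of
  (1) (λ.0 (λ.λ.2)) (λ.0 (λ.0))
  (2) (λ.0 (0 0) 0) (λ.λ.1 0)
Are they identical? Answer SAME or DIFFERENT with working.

Answer: DIFFERENT — A ⇓ λ.λ.0 (λ.0), B ⇓ λ.λ.1 0

Working:
Term A:
  start: (λ.0 (λ.λ.2)) (λ.0 (λ.0))
  →1  (λ.0 (λ.0)) (λ.λ.λ.0 (λ.0))
  →2  (λ.λ.λ.0 (λ.0)) (λ.0)
  →3  λ.λ.0 (λ.0)

Term B:
  start: (λ.0 (0 0) 0) (λ.λ.1 0)
  →1  (λ.λ.1 0) ((λ.λ.1 0) (λ.λ.1 0)) (λ.λ.1 0)
  →2  (λ.(λ.λ.1 0) (λ.λ.1 0) 0) (λ.λ.1 0)
  →3  (λ.λ.1 0) (λ.λ.1 0) (λ.λ.1 0)
  →4  (λ.(λ.λ.1 0) 0) (λ.λ.1 0)
  →5  (λ.λ.1 0) (λ.λ.1 0)
  →6  λ.(λ.λ.1 0) 0
  →7  λ.λ.1 0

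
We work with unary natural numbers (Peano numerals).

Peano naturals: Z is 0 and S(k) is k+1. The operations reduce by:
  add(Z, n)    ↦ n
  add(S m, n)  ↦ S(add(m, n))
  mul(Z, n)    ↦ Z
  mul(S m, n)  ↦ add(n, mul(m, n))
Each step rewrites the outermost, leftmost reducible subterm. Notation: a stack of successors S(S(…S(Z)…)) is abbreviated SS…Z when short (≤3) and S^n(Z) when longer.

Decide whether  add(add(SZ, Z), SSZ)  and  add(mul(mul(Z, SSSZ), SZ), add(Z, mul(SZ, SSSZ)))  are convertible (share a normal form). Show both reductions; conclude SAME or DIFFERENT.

Answer: SAME — A ⇓ SSSZ, B ⇓ SSSZ

Derivation:
Term A:
  start: add(add(SZ, Z), SSZ)
  step 1: add(S(add(Z, Z)), SSZ)
  step 2: S(add(add(Z, Z), SSZ))
  step 3: S(add(Z, SSZ))
  step 4: SSSZ

Term B:
  start: add(mul(mul(Z, SSSZ), SZ), add(Z, mul(SZ, SSSZ)))
  step 1: add(mul(Z, SZ), add(Z, mul(SZ, SSSZ)))
  step 2: add(Z, add(Z, mul(SZ, SSSZ)))
  step 3: add(Z, mul(SZ, SSSZ))
  step 4: mul(SZ, SSSZ)
  step 5: add(SSSZ, mul(Z, SSSZ))
  step 6: S(add(SSZ, mul(Z, SSSZ)))
  step 7: S(S(add(SZ, mul(Z, SSSZ))))
  step 8: S(S(S(add(Z, mul(Z, SSSZ)))))
  step 9: S(S(S(mul(Z, SSSZ))))
  step 10: SSSZ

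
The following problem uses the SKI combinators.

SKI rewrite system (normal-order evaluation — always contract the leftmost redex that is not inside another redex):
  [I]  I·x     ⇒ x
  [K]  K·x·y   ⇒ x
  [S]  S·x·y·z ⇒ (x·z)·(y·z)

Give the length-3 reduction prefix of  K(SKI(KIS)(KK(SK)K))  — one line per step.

Answer: after 3 steps: K(I(KK(SK)K))

Working:
  start: K(SKI(KIS)(KK(SK)K))
  [1] K(K(KIS)(I(KIS))(KK(SK)K))
  [2] K(KIS(KK(SK)K))
  [3] K(I(KK(SK)K))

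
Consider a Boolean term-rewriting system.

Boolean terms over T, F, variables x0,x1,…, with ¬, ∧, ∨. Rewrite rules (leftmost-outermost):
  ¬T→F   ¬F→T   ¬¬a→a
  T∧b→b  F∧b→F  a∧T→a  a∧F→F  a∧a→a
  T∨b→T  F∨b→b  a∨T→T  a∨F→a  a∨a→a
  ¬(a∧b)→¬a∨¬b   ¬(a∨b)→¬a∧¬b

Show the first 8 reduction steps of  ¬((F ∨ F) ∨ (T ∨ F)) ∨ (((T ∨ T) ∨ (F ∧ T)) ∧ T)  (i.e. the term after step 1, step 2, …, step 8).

  start: ¬((F ∨ F) ∨ (T ∨ F)) ∨ (((T ∨ T) ∨ (F ∧ T)) ∧ T)
  step 1: (¬(F ∨ F) ∧ ¬(T ∨ F)) ∨ (((T ∨ T) ∨ (F ∧ T)) ∧ T)
  step 2: ((¬F ∧ ¬F) ∧ ¬(T ∨ F)) ∨ (((T ∨ T) ∨ (F ∧ T)) ∧ T)
  step 3: (¬F ∧ ¬(T ∨ F)) ∨ (((T ∨ T) ∨ (F ∧ T)) ∧ T)
  step 4: (T ∧ ¬(T ∨ F)) ∨ (((T ∨ T) ∨ (F ∧ T)) ∧ T)
  step 5: ¬(T ∨ F) ∨ (((T ∨ T) ∨ (F ∧ T)) ∧ T)
  step 6: (¬T ∧ ¬F) ∨ (((T ∨ T) ∨ (F ∧ T)) ∧ T)
  step 7: (F ∧ ¬F) ∨ (((T ∨ T) ∨ (F ∧ T)) ∧ T)
  step 8: F ∨ (((T ∨ T) ∨ (F ∧ T)) ∧ T)

Answer: after 8 steps: F ∨ (((T ∨ T) ∨ (F ∧ T)) ∧ T)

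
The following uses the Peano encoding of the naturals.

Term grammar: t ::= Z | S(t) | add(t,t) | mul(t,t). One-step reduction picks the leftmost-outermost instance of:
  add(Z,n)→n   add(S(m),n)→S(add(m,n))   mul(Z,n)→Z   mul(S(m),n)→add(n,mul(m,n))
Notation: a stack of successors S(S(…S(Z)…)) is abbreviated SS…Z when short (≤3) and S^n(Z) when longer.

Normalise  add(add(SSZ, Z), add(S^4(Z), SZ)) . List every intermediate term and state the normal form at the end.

  start: add(add(SSZ, Z), add(S^4(Z), SZ))
  [1] add(S(add(SZ, Z)), add(S^4(Z), SZ))
  [2] S(add(add(SZ, Z), add(S^4(Z), SZ)))
  [3] S(add(S(add(Z, Z)), add(S^4(Z), SZ)))
  [4] S(S(add(add(Z, Z), add(S^4(Z), SZ))))
  [5] S(S(add(Z, add(S^4(Z), SZ))))
  [6] S(S(add(S^4(Z), SZ)))
  [7] S(S(S(add(SSSZ, SZ))))
  [8] S(S(S(S(add(SSZ, SZ)))))
  [9] S(S(S(S(S(add(SZ, SZ))))))
  [10] S(S(S(S(S(S(add(Z, SZ)))))))
  [11] S^7(Z)

Answer: normal form = S^7(Z)  (in 11 steps)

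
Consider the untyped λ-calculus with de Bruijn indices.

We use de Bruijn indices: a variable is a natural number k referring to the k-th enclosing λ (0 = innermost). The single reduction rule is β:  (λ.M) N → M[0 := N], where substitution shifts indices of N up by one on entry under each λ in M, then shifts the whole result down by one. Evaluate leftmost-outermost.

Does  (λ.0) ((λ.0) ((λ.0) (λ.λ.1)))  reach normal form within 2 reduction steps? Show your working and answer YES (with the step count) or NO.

  start: (λ.0) ((λ.0) ((λ.0) (λ.λ.1)))
  step 1: (λ.0) ((λ.0) (λ.λ.1))
  step 2: (λ.0) (λ.λ.1)

Answer: NO — after 2 steps the term is (λ.0) (λ.λ.1), not yet normal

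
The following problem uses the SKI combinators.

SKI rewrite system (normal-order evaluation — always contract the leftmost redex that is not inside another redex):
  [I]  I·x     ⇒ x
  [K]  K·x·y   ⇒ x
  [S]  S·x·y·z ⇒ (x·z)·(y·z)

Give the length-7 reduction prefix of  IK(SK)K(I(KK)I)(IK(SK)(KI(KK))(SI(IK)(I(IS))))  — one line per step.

  start: IK(SK)K(I(KK)I)(IK(SK)(KI(KK))(SI(IK)(I(IS))))
  [1] K(SK)K(I(KK)I)(IK(SK)(KI(KK))(SI(IK)(I(IS))))
  [2] SK(I(KK)I)(IK(SK)(KI(KK))(SI(IK)(I(IS))))
  [3] K(IK(SK)(KI(KK))(SI(IK)(I(IS))))(I(KK)I(IK(SK)(KI(KK))(SI(IK)(I(IS)))))
  [4] IK(SK)(KI(KK))(SI(IK)(I(IS)))
  [5] K(SK)(KI(KK))(SI(IK)(I(IS)))
  [6] SK(SI(IK)(I(IS)))
  [7] SK(I(I(IS))(IK(I(IS))))

Answer: after 7 steps: SK(I(I(IS))(IK(I(IS))))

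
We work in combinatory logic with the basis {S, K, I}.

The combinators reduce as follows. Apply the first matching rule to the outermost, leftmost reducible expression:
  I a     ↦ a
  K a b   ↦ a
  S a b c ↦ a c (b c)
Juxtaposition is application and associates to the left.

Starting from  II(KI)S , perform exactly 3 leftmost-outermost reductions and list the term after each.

  start: II(KI)S
  [1] I(KI)S
  [2] KIS
  [3] I

Answer: after 3 steps: I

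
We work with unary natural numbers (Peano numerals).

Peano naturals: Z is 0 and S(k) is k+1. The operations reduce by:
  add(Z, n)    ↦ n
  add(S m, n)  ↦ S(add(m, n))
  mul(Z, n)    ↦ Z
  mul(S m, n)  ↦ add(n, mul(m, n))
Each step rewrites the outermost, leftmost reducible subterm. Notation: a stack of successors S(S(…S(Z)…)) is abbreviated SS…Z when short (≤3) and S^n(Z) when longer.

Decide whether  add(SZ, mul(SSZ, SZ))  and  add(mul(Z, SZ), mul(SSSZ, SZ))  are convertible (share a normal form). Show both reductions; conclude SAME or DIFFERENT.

Term A:
  start: add(SZ, mul(SSZ, SZ))
  →1  S(add(Z, mul(SSZ, SZ)))
  →2  S(mul(SSZ, SZ))
  →3  S(add(SZ, mul(SZ, SZ)))
  →4  S(S(add(Z, mul(SZ, SZ))))
  →5  S(S(mul(SZ, SZ)))
  →6  S(S(add(SZ, mul(Z, SZ))))
  →7  S(S(S(add(Z, mul(Z, SZ)))))
  →8  S(S(S(mul(Z, SZ))))
  →9  SSSZ

Term B:
  start: add(mul(Z, SZ), mul(SSSZ, SZ))
  →1  add(Z, mul(SSSZ, SZ))
  →2  mul(SSSZ, SZ)
  →3  add(SZ, mul(SSZ, SZ))
  →4  S(add(Z, mul(SSZ, SZ)))
  →5  S(mul(SSZ, SZ))
  →6  S(add(SZ, mul(SZ, SZ)))
  →7  S(S(add(Z, mul(SZ, SZ))))
  →8  S(S(mul(SZ, SZ)))
  →9  S(S(add(SZ, mul(Z, SZ))))
  →10  S(S(S(add(Z, mul(Z, SZ)))))
  →11  S(S(S(mul(Z, SZ))))
  →12  SSSZ

Answer: SAME — A ⇓ SSSZ, B ⇓ SSSZ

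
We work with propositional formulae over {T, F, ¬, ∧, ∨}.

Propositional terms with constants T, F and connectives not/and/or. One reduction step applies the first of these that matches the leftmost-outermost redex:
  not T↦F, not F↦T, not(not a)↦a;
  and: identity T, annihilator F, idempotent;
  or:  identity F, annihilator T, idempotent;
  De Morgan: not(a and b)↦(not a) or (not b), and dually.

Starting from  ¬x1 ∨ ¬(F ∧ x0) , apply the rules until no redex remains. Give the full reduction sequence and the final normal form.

Answer: normal form = T  (in 4 steps)

Derivation:
  start: ¬x1 ∨ ¬(F ∧ x0)
  →1  ¬x1 ∨ (¬F ∨ ¬x0)
  →2  ¬x1 ∨ (T ∨ ¬x0)
  →3  ¬x1 ∨ T
  →4  T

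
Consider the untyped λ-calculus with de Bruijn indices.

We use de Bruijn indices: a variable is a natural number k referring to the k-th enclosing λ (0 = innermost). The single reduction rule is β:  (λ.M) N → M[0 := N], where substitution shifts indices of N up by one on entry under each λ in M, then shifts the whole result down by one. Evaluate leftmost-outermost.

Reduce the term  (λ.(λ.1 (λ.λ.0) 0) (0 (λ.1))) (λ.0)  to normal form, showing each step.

Answer: normal form = λ.0  (in 4 steps)

Working:
  start: (λ.(λ.1 (λ.λ.0) 0) (0 (λ.1))) (λ.0)
  [1] (λ.(λ.0) (λ.λ.0) 0) ((λ.0) (λ.λ.0))
  [2] (λ.0) (λ.λ.0) ((λ.0) (λ.λ.0))
  [3] (λ.λ.0) ((λ.0) (λ.λ.0))
  [4] λ.0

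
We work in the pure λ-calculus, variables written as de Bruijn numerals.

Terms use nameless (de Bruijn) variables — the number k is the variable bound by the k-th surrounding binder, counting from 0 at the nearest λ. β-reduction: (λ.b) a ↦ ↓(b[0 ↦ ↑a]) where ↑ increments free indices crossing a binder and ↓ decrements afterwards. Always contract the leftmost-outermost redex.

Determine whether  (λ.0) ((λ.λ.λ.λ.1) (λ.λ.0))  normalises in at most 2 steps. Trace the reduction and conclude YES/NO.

  start: (λ.0) ((λ.λ.λ.λ.1) (λ.λ.0))
  step 1: (λ.λ.λ.λ.1) (λ.λ.0)
  step 2: λ.λ.λ.1

Answer: YES — reaches normal form λ.λ.λ.1 in 2 ≤ 2 steps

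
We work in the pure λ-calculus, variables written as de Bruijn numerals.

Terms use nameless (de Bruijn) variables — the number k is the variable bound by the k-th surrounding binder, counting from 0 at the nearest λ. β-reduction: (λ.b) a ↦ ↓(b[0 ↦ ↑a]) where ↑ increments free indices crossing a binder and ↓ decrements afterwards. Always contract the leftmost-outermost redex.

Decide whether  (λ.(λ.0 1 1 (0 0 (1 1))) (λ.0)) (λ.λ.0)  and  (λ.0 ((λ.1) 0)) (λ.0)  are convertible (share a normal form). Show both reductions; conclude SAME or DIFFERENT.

Answer: SAME — A ⇓ λ.0, B ⇓ λ.0

Reduction:
Term A:
  start: (λ.(λ.0 1 1 (0 0 (1 1))) (λ.0)) (λ.λ.0)
  step 1: (λ.0 (λ.λ.0) (λ.λ.0) (0 0 ((λ.λ.0) (λ.λ.0)))) (λ.0)
  step 2: (λ.0) (λ.λ.0) (λ.λ.0) ((λ.0) (λ.0) ((λ.λ.0) (λ.λ.0)))
  step 3: (λ.λ.0) (λ.λ.0) ((λ.0) (λ.0) ((λ.λ.0) (λ.λ.0)))
  step 4: (λ.0) ((λ.0) (λ.0) ((λ.λ.0) (λ.λ.0)))
  step 5: (λ.0) (λ.0) ((λ.λ.0) (λ.λ.0))
  step 6: (λ.0) ((λ.λ.0) (λ.λ.0))
  step 7: (λ.λ.0) (λ.λ.0)
  step 8: λ.0

Term B:
  start: (λ.0 ((λ.1) 0)) (λ.0)
  step 1: (λ.0) ((λ.λ.0) (λ.0))
  step 2: (λ.λ.0) (λ.0)
  step 3: λ.0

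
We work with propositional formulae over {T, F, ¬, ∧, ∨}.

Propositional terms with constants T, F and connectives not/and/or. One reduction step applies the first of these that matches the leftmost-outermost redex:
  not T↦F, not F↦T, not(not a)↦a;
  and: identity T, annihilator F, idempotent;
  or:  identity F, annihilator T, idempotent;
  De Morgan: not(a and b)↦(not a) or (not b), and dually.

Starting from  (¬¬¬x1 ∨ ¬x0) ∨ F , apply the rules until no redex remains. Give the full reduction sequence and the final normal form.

  start: (¬¬¬x1 ∨ ¬x0) ∨ F
  step 1: ¬¬¬x1 ∨ ¬x0
  step 2: ¬x1 ∨ ¬x0

Answer: normal form = ¬x1 ∨ ¬x0  (in 2 steps)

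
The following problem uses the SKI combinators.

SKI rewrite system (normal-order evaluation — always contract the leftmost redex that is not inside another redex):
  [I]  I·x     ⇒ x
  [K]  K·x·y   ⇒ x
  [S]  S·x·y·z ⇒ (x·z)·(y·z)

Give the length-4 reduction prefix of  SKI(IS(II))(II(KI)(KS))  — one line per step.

Answer: after 4 steps: SI(II(KI)(KS))

Reduction:
  start: SKI(IS(II))(II(KI)(KS))
  →1  K(IS(II))(I(IS(II)))(II(KI)(KS))
  →2  IS(II)(II(KI)(KS))
  →3  S(II)(II(KI)(KS))
  →4  SI(II(KI)(KS))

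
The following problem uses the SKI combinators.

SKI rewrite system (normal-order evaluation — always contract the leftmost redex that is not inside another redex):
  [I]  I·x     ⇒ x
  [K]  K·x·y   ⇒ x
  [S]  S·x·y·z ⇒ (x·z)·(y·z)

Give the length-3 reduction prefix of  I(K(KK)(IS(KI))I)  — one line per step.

  start: I(K(KK)(IS(KI))I)
  [1] K(KK)(IS(KI))I
  [2] KKI
  [3] K

Answer: after 3 steps: K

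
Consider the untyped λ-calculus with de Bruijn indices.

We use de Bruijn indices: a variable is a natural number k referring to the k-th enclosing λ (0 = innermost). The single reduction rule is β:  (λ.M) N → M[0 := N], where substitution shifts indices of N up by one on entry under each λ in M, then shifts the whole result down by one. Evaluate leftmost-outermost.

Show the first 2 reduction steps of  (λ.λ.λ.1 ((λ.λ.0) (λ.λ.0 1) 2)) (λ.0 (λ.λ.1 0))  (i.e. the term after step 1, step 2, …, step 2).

Answer: after 2 steps: λ.λ.1 ((λ.0) (λ.0 (λ.λ.1 0)))

Working:
  start: (λ.λ.λ.1 ((λ.λ.0) (λ.λ.0 1) 2)) (λ.0 (λ.λ.1 0))
  [1] λ.λ.1 ((λ.λ.0) (λ.λ.0 1) (λ.0 (λ.λ.1 0)))
  [2] λ.λ.1 ((λ.0) (λ.0 (λ.λ.1 0)))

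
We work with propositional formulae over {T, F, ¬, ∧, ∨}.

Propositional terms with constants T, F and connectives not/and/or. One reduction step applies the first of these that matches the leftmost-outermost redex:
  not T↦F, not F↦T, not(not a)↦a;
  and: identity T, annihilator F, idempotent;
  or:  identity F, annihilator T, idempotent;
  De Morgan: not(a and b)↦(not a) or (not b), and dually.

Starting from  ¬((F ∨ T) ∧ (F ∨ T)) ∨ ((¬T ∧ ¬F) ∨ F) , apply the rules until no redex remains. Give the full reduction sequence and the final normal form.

Answer: normal form = F  (in 10 steps)

Reduction:
  start: ¬((F ∨ T) ∧ (F ∨ T)) ∨ ((¬T ∧ ¬F) ∨ F)
  step 1: (¬(F ∨ T) ∨ ¬(F ∨ T)) ∨ ((¬T ∧ ¬F) ∨ F)
  step 2: ¬(F ∨ T) ∨ ((¬T ∧ ¬F) ∨ F)
  step 3: (¬F ∧ ¬T) ∨ ((¬T ∧ ¬F) ∨ F)
  step 4: (T ∧ ¬T) ∨ ((¬T ∧ ¬F) ∨ F)
  step 5: ¬T ∨ ((¬T ∧ ¬F) ∨ F)
  step 6: F ∨ ((¬T ∧ ¬F) ∨ F)
  step 7: (¬T ∧ ¬F) ∨ F
  step 8: ¬T ∧ ¬F
  step 9: F ∧ ¬F
  step 10: F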